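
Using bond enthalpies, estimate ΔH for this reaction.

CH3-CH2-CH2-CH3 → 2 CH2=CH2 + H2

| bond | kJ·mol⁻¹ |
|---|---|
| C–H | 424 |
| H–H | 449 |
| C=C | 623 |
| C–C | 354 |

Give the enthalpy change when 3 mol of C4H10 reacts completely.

ΔH = +645 kJ

Bonds broken (reactants):
  C–C: 3 × 354 = 1062
  C–H: 10 × 424 = 4240
  Σ(broken) = 5302 kJ
Bonds formed (products):
  C–H: 8 × 424 = 3392
  C=C: 2 × 623 = 1246
  H–H: 1 × 449 = 449
  Σ(formed) = 5087 kJ
ΔH = Σ(broken) − Σ(formed) = 5302 − 5087 = +215 kJ
For 3× the reaction as written: 3 × (+215) = +645 kJ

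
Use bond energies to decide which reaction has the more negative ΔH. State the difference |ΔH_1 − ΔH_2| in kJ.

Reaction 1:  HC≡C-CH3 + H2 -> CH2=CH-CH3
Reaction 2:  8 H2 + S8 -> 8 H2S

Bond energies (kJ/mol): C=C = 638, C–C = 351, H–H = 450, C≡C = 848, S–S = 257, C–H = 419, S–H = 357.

Reaction 1:
  Bonds broken (reactants):
    C≡C: 1 × 848 = 848
    C–C: 1 × 351 = 351
    C–H: 4 × 419 = 1676
    H–H: 1 × 450 = 450
    Σ(broken) = 3325 kJ
  Bonds formed (products):
    C–C: 1 × 351 = 351
    C–H: 6 × 419 = 2514
    C=C: 1 × 638 = 638
    Σ(formed) = 3503 kJ
  ΔH_1 = 3325 − 3503 = −178 kJ
Reaction 2:
  Bonds broken (reactants):
    H–H: 8 × 450 = 3600
    S–S: 8 × 257 = 2056
    Σ(broken) = 5656 kJ
  Bonds formed (products):
    S–H: 16 × 357 = 5712
    Σ(formed) = 5712 kJ
  ΔH_2 = 5656 − 5712 = −56 kJ
ΔH_1 − ΔH_2 = −122 kJ, so reaction 1 has the more negative ΔH; |ΔH_1 − ΔH_2| = 122 kJ.

Reaction 1, by 122 kJ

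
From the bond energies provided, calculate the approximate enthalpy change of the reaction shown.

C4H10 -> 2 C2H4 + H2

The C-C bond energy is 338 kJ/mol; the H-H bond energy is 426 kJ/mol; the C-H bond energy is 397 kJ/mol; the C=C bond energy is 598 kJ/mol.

ΔH ≈ +186 kJ

Bonds broken (reactants):
  C-C: 3 × 338 = 1014
  C-H: 10 × 397 = 3970
  Σ(broken) = 4984 kJ
Bonds formed (products):
  C-H: 8 × 397 = 3176
  C=C: 2 × 598 = 1196
  H-H: 1 × 426 = 426
  Σ(formed) = 4798 kJ
ΔH = Σ(broken) − Σ(formed) = 4984 − 4798 = +186 kJ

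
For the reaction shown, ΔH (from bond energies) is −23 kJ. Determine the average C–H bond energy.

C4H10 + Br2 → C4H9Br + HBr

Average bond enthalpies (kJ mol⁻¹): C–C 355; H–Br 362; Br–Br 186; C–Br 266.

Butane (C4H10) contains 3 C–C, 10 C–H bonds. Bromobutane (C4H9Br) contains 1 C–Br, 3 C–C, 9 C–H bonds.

D(C–H) ≈ 419 kJ/mol

Let D be the C–H bond energy.
Σ(broken) = 1×186 + 3×355 + 10×D = 1251 + 10D
Σ(formed) = 1×266 + 3×355 + 9×D + 1×362 = 1693 + 9D
ΔH = Σ(broken) − Σ(formed) = (1251 + 10D) − (1693 + 9D) = −442 + D
Setting this equal to −23 kJ gives D = 419 kJ/mol.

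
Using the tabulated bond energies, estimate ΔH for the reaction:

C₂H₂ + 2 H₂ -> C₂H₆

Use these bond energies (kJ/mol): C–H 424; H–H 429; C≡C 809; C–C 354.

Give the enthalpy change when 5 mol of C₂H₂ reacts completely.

Bonds broken (reactants):
  C≡C: 1 × 809 = 809
  C–H: 2 × 424 = 848
  H–H: 2 × 429 = 858
  Σ(broken) = 2515 kJ
Bonds formed (products):
  C–C: 1 × 354 = 354
  C–H: 6 × 424 = 2544
  Σ(formed) = 2898 kJ
ΔH = Σ(broken) − Σ(formed) = 2515 − 2898 = −383 kJ
For 5× the reaction as written: 5 × (−383) = −1915 kJ

ΔH = −1915 kJ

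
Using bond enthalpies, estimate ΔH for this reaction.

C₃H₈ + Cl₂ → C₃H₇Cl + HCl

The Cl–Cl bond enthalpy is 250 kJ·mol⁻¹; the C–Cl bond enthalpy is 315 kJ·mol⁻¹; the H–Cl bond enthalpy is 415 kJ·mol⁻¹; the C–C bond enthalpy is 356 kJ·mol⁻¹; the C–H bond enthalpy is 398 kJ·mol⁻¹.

Bonds broken (reactants):
  C–C: 2 × 356 = 712
  C–H: 8 × 398 = 3184
  Cl–Cl: 1 × 250 = 250
  Σ(broken) = 4146 kJ
Bonds formed (products):
  C–C: 2 × 356 = 712
  C–Cl: 1 × 315 = 315
  C–H: 7 × 398 = 2786
  H–Cl: 1 × 415 = 415
  Σ(formed) = 4228 kJ
ΔH = Σ(broken) − Σ(formed) = 4146 − 4228 = −82 kJ

ΔH ≈ −82 kJ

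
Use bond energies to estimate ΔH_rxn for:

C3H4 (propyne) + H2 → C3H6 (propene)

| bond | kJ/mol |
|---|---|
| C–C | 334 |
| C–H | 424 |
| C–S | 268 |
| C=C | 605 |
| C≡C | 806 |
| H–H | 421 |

ΔH ≈ −226 kJ

Bonds broken (reactants):
  C≡C: 1 × 806 = 806
  C–C: 1 × 334 = 334
  C–H: 4 × 424 = 1696
  H–H: 1 × 421 = 421
  Σ(broken) = 3257 kJ
Bonds formed (products):
  C–C: 1 × 334 = 334
  C–H: 6 × 424 = 2544
  C=C: 1 × 605 = 605
  Σ(formed) = 3483 kJ
ΔH = Σ(broken) − Σ(formed) = 3257 − 3483 = −226 kJ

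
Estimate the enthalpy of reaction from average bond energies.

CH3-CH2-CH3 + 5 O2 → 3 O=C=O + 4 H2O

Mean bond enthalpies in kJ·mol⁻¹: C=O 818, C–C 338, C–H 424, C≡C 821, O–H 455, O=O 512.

ΔH ≈ −1920 kJ

Bonds broken (reactants):
  C–C: 2 × 338 = 676
  C–H: 8 × 424 = 3392
  O=O: 5 × 512 = 2560
  Σ(broken) = 6628 kJ
Bonds formed (products):
  C=O: 6 × 818 = 4908
  O–H: 8 × 455 = 3640
  Σ(formed) = 8548 kJ
ΔH = Σ(broken) − Σ(formed) = 6628 − 8548 = −1920 kJ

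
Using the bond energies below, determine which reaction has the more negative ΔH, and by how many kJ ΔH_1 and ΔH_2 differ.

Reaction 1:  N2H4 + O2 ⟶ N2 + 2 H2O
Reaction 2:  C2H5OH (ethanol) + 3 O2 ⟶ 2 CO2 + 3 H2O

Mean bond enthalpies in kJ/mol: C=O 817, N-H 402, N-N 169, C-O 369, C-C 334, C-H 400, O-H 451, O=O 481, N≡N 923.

Reaction 1:
  Bonds broken (reactants):
    N-H: 4 × 402 = 1608
    N-N: 1 × 169 = 169
    O=O: 1 × 481 = 481
    Σ(broken) = 2258 kJ
  Bonds formed (products):
    N≡N: 1 × 923 = 923
    O-H: 4 × 451 = 1804
    Σ(formed) = 2727 kJ
  ΔH_1 = 2258 − 2727 = −469 kJ
Reaction 2:
  Bonds broken (reactants):
    C-C: 1 × 334 = 334
    C-H: 5 × 400 = 2000
    C-O: 1 × 369 = 369
    O-H: 1 × 451 = 451
    O=O: 3 × 481 = 1443
    Σ(broken) = 4597 kJ
  Bonds formed (products):
    C=O: 4 × 817 = 3268
    O-H: 6 × 451 = 2706
    Σ(formed) = 5974 kJ
  ΔH_2 = 4597 − 5974 = −1377 kJ
ΔH_1 − ΔH_2 = +908 kJ, so reaction 2 has the more negative ΔH; |ΔH_1 − ΔH_2| = 908 kJ.

Reaction 2, by 908 kJ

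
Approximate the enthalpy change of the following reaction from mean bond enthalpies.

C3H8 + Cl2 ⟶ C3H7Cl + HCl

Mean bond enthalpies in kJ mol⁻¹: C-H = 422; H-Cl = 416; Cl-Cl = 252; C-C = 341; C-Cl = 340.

ΔH ≈ −82 kJ

Bonds broken (reactants):
  C-C: 2 × 341 = 682
  C-H: 8 × 422 = 3376
  Cl-Cl: 1 × 252 = 252
  Σ(broken) = 4310 kJ
Bonds formed (products):
  C-C: 2 × 341 = 682
  C-Cl: 1 × 340 = 340
  C-H: 7 × 422 = 2954
  H-Cl: 1 × 416 = 416
  Σ(formed) = 4392 kJ
ΔH = Σ(broken) − Σ(formed) = 4310 − 4392 = −82 kJ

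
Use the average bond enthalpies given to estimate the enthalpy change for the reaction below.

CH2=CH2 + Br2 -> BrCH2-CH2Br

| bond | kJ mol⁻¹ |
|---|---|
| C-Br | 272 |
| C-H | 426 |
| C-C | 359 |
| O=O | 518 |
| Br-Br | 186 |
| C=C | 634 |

Bonds broken (reactants):
  Br-Br: 1 × 186 = 186
  C-H: 4 × 426 = 1704
  C=C: 1 × 634 = 634
  Σ(broken) = 2524 kJ
Bonds formed (products):
  C-Br: 2 × 272 = 544
  C-C: 1 × 359 = 359
  C-H: 4 × 426 = 1704
  Σ(formed) = 2607 kJ
ΔH = Σ(broken) − Σ(formed) = 2524 − 2607 = −83 kJ

ΔH ≈ −83 kJ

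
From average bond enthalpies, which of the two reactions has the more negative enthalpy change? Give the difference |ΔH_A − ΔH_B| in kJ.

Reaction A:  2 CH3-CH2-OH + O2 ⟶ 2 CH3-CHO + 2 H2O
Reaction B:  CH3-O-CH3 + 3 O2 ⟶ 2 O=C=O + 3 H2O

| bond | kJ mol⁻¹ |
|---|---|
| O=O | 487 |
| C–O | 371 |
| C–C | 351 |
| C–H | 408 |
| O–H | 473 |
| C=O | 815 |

Reaction A:
  Bonds broken (reactants):
    C–C: 2 × 351 = 702
    C–H: 10 × 408 = 4080
    C–O: 2 × 371 = 742
    O–H: 2 × 473 = 946
    O=O: 1 × 487 = 487
    Σ(broken) = 6957 kJ
  Bonds formed (products):
    C–C: 2 × 351 = 702
    C–H: 8 × 408 = 3264
    C=O: 2 × 815 = 1630
    O–H: 4 × 473 = 1892
    Σ(formed) = 7488 kJ
  ΔH_A = 6957 − 7488 = −531 kJ
Reaction B:
  Bonds broken (reactants):
    C–H: 6 × 408 = 2448
    C–O: 2 × 371 = 742
    O=O: 3 × 487 = 1461
    Σ(broken) = 4651 kJ
  Bonds formed (products):
    C=O: 4 × 815 = 3260
    O–H: 6 × 473 = 2838
    Σ(formed) = 6098 kJ
  ΔH_B = 4651 − 6098 = −1447 kJ
ΔH_A − ΔH_B = +916 kJ, so reaction B has the more negative ΔH; |ΔH_A − ΔH_B| = 916 kJ.

Reaction B, by 916 kJ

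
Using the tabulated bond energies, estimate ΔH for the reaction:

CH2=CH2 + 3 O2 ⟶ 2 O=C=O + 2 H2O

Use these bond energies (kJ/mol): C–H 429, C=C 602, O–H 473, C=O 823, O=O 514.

ΔH ≈ −1324 kJ

Bonds broken (reactants):
  C–H: 4 × 429 = 1716
  C=C: 1 × 602 = 602
  O=O: 3 × 514 = 1542
  Σ(broken) = 3860 kJ
Bonds formed (products):
  C=O: 4 × 823 = 3292
  O–H: 4 × 473 = 1892
  Σ(formed) = 5184 kJ
ΔH = Σ(broken) − Σ(formed) = 3860 − 5184 = −1324 kJ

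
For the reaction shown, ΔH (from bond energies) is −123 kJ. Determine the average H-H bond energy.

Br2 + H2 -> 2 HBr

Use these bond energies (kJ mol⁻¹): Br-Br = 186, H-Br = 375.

Let D be the H-H bond energy.
Σ(broken) = 1×186 + 1×D = 186 + D
Σ(formed) = 2×375 = 750
ΔH = Σ(broken) − Σ(formed) = (186 + D) − (750) = −564 + D
Setting this equal to −123 kJ gives D = 441 kJ/mol.

D(H-H) ≈ 441 kJ/mol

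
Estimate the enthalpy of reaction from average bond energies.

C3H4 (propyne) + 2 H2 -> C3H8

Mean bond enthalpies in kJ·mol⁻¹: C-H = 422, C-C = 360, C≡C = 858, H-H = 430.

ΔH ≈ −330 kJ

Bonds broken (reactants):
  C≡C: 1 × 858 = 858
  C-C: 1 × 360 = 360
  C-H: 4 × 422 = 1688
  H-H: 2 × 430 = 860
  Σ(broken) = 3766 kJ
Bonds formed (products):
  C-C: 2 × 360 = 720
  C-H: 8 × 422 = 3376
  Σ(formed) = 4096 kJ
ΔH = Σ(broken) − Σ(formed) = 3766 − 4096 = −330 kJ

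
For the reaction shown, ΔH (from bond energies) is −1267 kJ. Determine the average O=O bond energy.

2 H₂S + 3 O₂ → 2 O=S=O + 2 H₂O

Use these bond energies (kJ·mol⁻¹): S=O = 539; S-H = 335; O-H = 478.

Let D be the O=O bond energy.
Σ(broken) = 3×D + 4×335 = 1340 + 3D
Σ(formed) = 4×478 + 4×539 = 4068
ΔH = Σ(broken) − Σ(formed) = (1340 + 3D) − (4068) = −2728 + 3D
Setting this equal to −1267 kJ gives 3D = 1461, so D = 487 kJ/mol.

D(O=O) ≈ 487 kJ/mol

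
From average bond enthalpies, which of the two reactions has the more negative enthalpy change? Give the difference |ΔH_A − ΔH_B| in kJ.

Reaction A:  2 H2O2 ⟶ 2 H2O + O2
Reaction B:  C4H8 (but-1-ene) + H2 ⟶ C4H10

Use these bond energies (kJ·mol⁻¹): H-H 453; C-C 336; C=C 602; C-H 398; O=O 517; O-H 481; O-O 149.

Reaction A, by 142 kJ

Reaction A:
  Bonds broken (reactants):
    O-H: 4 × 481 = 1924
    O-O: 2 × 149 = 298
    Σ(broken) = 2222 kJ
  Bonds formed (products):
    O-H: 4 × 481 = 1924
    O=O: 1 × 517 = 517
    Σ(formed) = 2441 kJ
  ΔH_A = 2222 − 2441 = −219 kJ
Reaction B:
  Bonds broken (reactants):
    C-C: 2 × 336 = 672
    C-H: 8 × 398 = 3184
    C=C: 1 × 602 = 602
    H-H: 1 × 453 = 453
    Σ(broken) = 4911 kJ
  Bonds formed (products):
    C-C: 3 × 336 = 1008
    C-H: 10 × 398 = 3980
    Σ(formed) = 4988 kJ
  ΔH_B = 4911 − 4988 = −77 kJ
ΔH_A − ΔH_B = −142 kJ, so reaction A has the more negative ΔH; |ΔH_A − ΔH_B| = 142 kJ.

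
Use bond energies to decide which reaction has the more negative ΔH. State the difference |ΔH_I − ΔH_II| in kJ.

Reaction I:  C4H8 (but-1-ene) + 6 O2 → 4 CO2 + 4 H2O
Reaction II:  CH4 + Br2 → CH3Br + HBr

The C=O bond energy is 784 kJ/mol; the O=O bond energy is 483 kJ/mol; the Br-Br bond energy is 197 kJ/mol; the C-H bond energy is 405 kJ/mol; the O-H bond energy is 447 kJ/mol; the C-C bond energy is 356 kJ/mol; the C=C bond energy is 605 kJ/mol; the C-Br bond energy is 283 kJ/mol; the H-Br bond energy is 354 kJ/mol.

Reaction I, by 2358 kJ

Reaction I:
  Bonds broken (reactants):
    C-C: 2 × 356 = 712
    C-H: 8 × 405 = 3240
    C=C: 1 × 605 = 605
    O=O: 6 × 483 = 2898
    Σ(broken) = 7455 kJ
  Bonds formed (products):
    C=O: 8 × 784 = 6272
    O-H: 8 × 447 = 3576
    Σ(formed) = 9848 kJ
  ΔH_I = 7455 − 9848 = −2393 kJ
Reaction II:
  Bonds broken (reactants):
    Br-Br: 1 × 197 = 197
    C-H: 4 × 405 = 1620
    Σ(broken) = 1817 kJ
  Bonds formed (products):
    C-Br: 1 × 283 = 283
    C-H: 3 × 405 = 1215
    H-Br: 1 × 354 = 354
    Σ(formed) = 1852 kJ
  ΔH_II = 1817 − 1852 = −35 kJ
ΔH_I − ΔH_II = −2358 kJ, so reaction I has the more negative ΔH; |ΔH_I − ΔH_II| = 2358 kJ.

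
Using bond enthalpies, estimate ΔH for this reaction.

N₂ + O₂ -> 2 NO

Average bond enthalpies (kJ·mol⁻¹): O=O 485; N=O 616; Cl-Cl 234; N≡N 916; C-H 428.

ΔH ≈ +169 kJ

Bonds broken (reactants):
  N≡N: 1 × 916 = 916
  O=O: 1 × 485 = 485
  Σ(broken) = 1401 kJ
Bonds formed (products):
  N=O: 2 × 616 = 1232
  Σ(formed) = 1232 kJ
ΔH = Σ(broken) − Σ(formed) = 1401 − 1232 = +169 kJ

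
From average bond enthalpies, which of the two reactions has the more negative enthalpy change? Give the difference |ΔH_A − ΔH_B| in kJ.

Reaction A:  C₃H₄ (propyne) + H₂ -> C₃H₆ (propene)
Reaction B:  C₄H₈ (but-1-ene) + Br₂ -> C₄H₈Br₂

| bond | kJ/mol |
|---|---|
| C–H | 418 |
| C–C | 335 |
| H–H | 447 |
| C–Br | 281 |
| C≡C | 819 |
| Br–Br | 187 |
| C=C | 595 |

Reaction A:
  Bonds broken (reactants):
    C≡C: 1 × 819 = 819
    C–C: 1 × 335 = 335
    C–H: 4 × 418 = 1672
    H–H: 1 × 447 = 447
    Σ(broken) = 3273 kJ
  Bonds formed (products):
    C–C: 1 × 335 = 335
    C–H: 6 × 418 = 2508
    C=C: 1 × 595 = 595
    Σ(formed) = 3438 kJ
  ΔH_A = 3273 − 3438 = −165 kJ
Reaction B:
  Bonds broken (reactants):
    Br–Br: 1 × 187 = 187
    C–C: 2 × 335 = 670
    C–H: 8 × 418 = 3344
    C=C: 1 × 595 = 595
    Σ(broken) = 4796 kJ
  Bonds formed (products):
    C–Br: 2 × 281 = 562
    C–C: 3 × 335 = 1005
    C–H: 8 × 418 = 3344
    Σ(formed) = 4911 kJ
  ΔH_B = 4796 − 4911 = −115 kJ
ΔH_A − ΔH_B = −50 kJ, so reaction A has the more negative ΔH; |ΔH_A − ΔH_B| = 50 kJ.

Reaction A, by 50 kJ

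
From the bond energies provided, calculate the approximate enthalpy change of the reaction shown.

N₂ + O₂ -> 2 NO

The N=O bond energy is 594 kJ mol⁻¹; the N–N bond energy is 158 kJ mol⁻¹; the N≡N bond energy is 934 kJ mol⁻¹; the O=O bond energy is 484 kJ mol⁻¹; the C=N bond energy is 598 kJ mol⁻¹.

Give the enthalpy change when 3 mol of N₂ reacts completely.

ΔH = +690 kJ

Bonds broken (reactants):
  N≡N: 1 × 934 = 934
  O=O: 1 × 484 = 484
  Σ(broken) = 1418 kJ
Bonds formed (products):
  N=O: 2 × 594 = 1188
  Σ(formed) = 1188 kJ
ΔH = Σ(broken) − Σ(formed) = 1418 − 1188 = +230 kJ
For 3× the reaction as written: 3 × (+230) = +690 kJ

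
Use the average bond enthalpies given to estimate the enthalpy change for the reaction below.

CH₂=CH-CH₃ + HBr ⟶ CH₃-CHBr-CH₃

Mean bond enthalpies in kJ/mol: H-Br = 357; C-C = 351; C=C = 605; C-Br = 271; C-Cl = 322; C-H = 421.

Bonds broken (reactants):
  C-C: 1 × 351 = 351
  C-H: 6 × 421 = 2526
  C=C: 1 × 605 = 605
  H-Br: 1 × 357 = 357
  Σ(broken) = 3839 kJ
Bonds formed (products):
  C-Br: 1 × 271 = 271
  C-C: 2 × 351 = 702
  C-H: 7 × 421 = 2947
  Σ(formed) = 3920 kJ
ΔH = Σ(broken) − Σ(formed) = 3839 − 3920 = −81 kJ

ΔH ≈ −81 kJ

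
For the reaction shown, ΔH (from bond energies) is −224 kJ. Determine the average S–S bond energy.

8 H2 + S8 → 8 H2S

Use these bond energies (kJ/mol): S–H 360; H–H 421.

Let D be the S–S bond energy.
Σ(broken) = 8×421 + 8×D = 3368 + 8D
Σ(formed) = 16×360 = 5760
ΔH = Σ(broken) − Σ(formed) = (3368 + 8D) − (5760) = −2392 + 8D
Setting this equal to −224 kJ gives 8D = 2168, so D = 271 kJ/mol.

D(S–S) ≈ 271 kJ/mol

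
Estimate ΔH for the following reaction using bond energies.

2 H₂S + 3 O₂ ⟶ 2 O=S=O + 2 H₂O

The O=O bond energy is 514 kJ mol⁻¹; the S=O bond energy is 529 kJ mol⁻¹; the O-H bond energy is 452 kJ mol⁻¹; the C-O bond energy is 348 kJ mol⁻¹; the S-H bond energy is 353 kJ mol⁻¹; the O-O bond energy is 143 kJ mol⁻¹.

ΔH ≈ −970 kJ

Bonds broken (reactants):
  O=O: 3 × 514 = 1542
  S-H: 4 × 353 = 1412
  Σ(broken) = 2954 kJ
Bonds formed (products):
  O-H: 4 × 452 = 1808
  S=O: 4 × 529 = 2116
  Σ(formed) = 3924 kJ
ΔH = Σ(broken) − Σ(formed) = 2954 − 3924 = −970 kJ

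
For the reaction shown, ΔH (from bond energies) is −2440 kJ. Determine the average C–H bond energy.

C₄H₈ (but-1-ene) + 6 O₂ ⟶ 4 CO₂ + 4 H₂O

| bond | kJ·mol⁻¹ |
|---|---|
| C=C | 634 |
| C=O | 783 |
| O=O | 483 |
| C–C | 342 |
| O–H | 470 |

Let D be the C–H bond energy.
Σ(broken) = 2×342 + 8×D + 1×634 + 6×483 = 4216 + 8D
Σ(formed) = 8×783 + 8×470 = 10024
ΔH = Σ(broken) − Σ(formed) = (4216 + 8D) − (10024) = −5808 + 8D
Setting this equal to −2440 kJ gives 8D = 3368, so D = 421 kJ/mol.

D(C–H) ≈ 421 kJ/mol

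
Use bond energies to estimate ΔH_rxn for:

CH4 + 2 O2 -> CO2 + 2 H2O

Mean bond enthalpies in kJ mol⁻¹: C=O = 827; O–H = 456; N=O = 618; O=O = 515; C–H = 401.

Bonds broken (reactants):
  C–H: 4 × 401 = 1604
  O=O: 2 × 515 = 1030
  Σ(broken) = 2634 kJ
Bonds formed (products):
  C=O: 2 × 827 = 1654
  O–H: 4 × 456 = 1824
  Σ(formed) = 3478 kJ
ΔH = Σ(broken) − Σ(formed) = 2634 − 3478 = −844 kJ

ΔH ≈ −844 kJ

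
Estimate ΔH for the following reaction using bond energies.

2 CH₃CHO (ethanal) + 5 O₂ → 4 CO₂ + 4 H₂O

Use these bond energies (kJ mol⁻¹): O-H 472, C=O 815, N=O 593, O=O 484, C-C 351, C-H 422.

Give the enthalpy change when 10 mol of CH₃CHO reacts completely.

ΔH = −10840 kJ

Bonds broken (reactants):
  C-C: 2 × 351 = 702
  C-H: 8 × 422 = 3376
  C=O: 2 × 815 = 1630
  O=O: 5 × 484 = 2420
  Σ(broken) = 8128 kJ
Bonds formed (products):
  C=O: 8 × 815 = 6520
  O-H: 8 × 472 = 3776
  Σ(formed) = 10296 kJ
ΔH = Σ(broken) − Σ(formed) = 8128 − 10296 = −2168 kJ
For 5× the reaction as written: 5 × (−2168) = −10840 kJ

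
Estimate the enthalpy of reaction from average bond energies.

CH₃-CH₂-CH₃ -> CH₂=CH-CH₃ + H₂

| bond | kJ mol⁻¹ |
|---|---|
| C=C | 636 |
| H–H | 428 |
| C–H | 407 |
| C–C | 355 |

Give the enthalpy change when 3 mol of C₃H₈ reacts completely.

ΔH = +315 kJ

Bonds broken (reactants):
  C–C: 2 × 355 = 710
  C–H: 8 × 407 = 3256
  Σ(broken) = 3966 kJ
Bonds formed (products):
  C–C: 1 × 355 = 355
  C–H: 6 × 407 = 2442
  C=C: 1 × 636 = 636
  H–H: 1 × 428 = 428
  Σ(formed) = 3861 kJ
ΔH = Σ(broken) − Σ(formed) = 3966 − 3861 = +105 kJ
For 3× the reaction as written: 3 × (+105) = +315 kJ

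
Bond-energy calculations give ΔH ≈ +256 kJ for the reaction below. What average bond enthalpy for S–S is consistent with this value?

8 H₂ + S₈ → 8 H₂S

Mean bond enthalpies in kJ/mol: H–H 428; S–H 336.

Let D be the S–S bond energy.
Σ(broken) = 8×428 + 8×D = 3424 + 8D
Σ(formed) = 16×336 = 5376
ΔH = Σ(broken) − Σ(formed) = (3424 + 8D) − (5376) = −1952 + 8D
Setting this equal to +256 kJ gives 8D = 2208, so D = 276 kJ/mol.

D(S–S) ≈ 276 kJ/mol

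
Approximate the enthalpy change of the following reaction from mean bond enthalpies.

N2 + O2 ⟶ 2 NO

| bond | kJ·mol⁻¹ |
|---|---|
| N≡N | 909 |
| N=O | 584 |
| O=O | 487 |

Bonds broken (reactants):
  N≡N: 1 × 909 = 909
  O=O: 1 × 487 = 487
  Σ(broken) = 1396 kJ
Bonds formed (products):
  N=O: 2 × 584 = 1168
  Σ(formed) = 1168 kJ
ΔH = Σ(broken) − Σ(formed) = 1396 − 1168 = +228 kJ

ΔH ≈ +228 kJ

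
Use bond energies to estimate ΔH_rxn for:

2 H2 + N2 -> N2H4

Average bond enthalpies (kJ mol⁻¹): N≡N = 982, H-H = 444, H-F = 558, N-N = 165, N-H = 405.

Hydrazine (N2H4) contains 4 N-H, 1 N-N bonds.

Bonds broken (reactants):
  H-H: 2 × 444 = 888
  N≡N: 1 × 982 = 982
  Σ(broken) = 1870 kJ
Bonds formed (products):
  N-H: 4 × 405 = 1620
  N-N: 1 × 165 = 165
  Σ(formed) = 1785 kJ
ΔH = Σ(broken) − Σ(formed) = 1870 − 1785 = +85 kJ

ΔH ≈ +85 kJ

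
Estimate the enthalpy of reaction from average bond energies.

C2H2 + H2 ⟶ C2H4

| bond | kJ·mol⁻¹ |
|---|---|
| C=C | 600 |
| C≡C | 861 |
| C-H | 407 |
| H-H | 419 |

Bonds broken (reactants):
  C≡C: 1 × 861 = 861
  C-H: 2 × 407 = 814
  H-H: 1 × 419 = 419
  Σ(broken) = 2094 kJ
Bonds formed (products):
  C-H: 4 × 407 = 1628
  C=C: 1 × 600 = 600
  Σ(formed) = 2228 kJ
ΔH = Σ(broken) − Σ(formed) = 2094 − 2228 = −134 kJ

ΔH ≈ −134 kJ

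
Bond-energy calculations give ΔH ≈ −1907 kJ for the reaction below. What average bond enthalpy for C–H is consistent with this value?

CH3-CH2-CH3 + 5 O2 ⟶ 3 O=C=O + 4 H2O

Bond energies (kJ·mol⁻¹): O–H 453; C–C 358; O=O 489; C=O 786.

D(C–H) ≈ 409 kJ/mol

Let D be the C–H bond energy.
Σ(broken) = 2×358 + 8×D + 5×489 = 3161 + 8D
Σ(formed) = 6×786 + 8×453 = 8340
ΔH = Σ(broken) − Σ(formed) = (3161 + 8D) − (8340) = −5179 + 8D
Setting this equal to −1907 kJ gives 8D = 3272, so D = 409 kJ/mol.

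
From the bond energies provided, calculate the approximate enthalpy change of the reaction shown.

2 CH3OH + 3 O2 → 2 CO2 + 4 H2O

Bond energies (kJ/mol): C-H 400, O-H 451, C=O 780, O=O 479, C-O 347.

ΔH ≈ −1295 kJ

Bonds broken (reactants):
  C-H: 6 × 400 = 2400
  C-O: 2 × 347 = 694
  O-H: 2 × 451 = 902
  O=O: 3 × 479 = 1437
  Σ(broken) = 5433 kJ
Bonds formed (products):
  C=O: 4 × 780 = 3120
  O-H: 8 × 451 = 3608
  Σ(formed) = 6728 kJ
ΔH = Σ(broken) − Σ(formed) = 5433 − 6728 = −1295 kJ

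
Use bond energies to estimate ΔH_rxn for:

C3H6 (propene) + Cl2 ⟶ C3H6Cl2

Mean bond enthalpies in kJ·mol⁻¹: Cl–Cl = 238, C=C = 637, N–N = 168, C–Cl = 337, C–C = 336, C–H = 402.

Bonds broken (reactants):
  C–C: 1 × 336 = 336
  C–H: 6 × 402 = 2412
  C=C: 1 × 637 = 637
  Cl–Cl: 1 × 238 = 238
  Σ(broken) = 3623 kJ
Bonds formed (products):
  C–C: 2 × 336 = 672
  C–Cl: 2 × 337 = 674
  C–H: 6 × 402 = 2412
  Σ(formed) = 3758 kJ
ΔH = Σ(broken) − Σ(formed) = 3623 − 3758 = −135 kJ

ΔH ≈ −135 kJ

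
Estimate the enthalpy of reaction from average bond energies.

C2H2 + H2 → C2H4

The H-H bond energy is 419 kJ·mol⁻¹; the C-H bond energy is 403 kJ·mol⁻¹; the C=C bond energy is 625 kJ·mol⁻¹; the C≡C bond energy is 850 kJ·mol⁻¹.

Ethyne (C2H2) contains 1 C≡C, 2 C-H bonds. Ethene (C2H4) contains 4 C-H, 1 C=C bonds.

Bonds broken (reactants):
  C≡C: 1 × 850 = 850
  C-H: 2 × 403 = 806
  H-H: 1 × 419 = 419
  Σ(broken) = 2075 kJ
Bonds formed (products):
  C-H: 4 × 403 = 1612
  C=C: 1 × 625 = 625
  Σ(formed) = 2237 kJ
ΔH = Σ(broken) − Σ(formed) = 2075 − 2237 = −162 kJ

ΔH ≈ −162 kJ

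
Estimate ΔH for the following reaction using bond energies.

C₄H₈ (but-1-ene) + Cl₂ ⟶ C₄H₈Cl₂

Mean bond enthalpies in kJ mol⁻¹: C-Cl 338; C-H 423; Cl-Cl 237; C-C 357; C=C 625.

ΔH ≈ −171 kJ

Bonds broken (reactants):
  C-C: 2 × 357 = 714
  C-H: 8 × 423 = 3384
  C=C: 1 × 625 = 625
  Cl-Cl: 1 × 237 = 237
  Σ(broken) = 4960 kJ
Bonds formed (products):
  C-C: 3 × 357 = 1071
  C-Cl: 2 × 338 = 676
  C-H: 8 × 423 = 3384
  Σ(formed) = 5131 kJ
ΔH = Σ(broken) − Σ(formed) = 4960 − 5131 = −171 kJ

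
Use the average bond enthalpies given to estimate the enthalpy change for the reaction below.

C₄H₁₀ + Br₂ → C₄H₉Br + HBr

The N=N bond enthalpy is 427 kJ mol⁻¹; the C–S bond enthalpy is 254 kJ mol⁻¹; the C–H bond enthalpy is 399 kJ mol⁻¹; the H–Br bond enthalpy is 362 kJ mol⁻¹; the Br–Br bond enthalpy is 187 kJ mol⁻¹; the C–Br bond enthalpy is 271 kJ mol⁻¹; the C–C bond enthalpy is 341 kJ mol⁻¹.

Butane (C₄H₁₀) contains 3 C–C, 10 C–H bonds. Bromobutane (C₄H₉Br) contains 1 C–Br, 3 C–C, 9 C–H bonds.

ΔH ≈ −47 kJ

Bonds broken (reactants):
  Br–Br: 1 × 187 = 187
  C–C: 3 × 341 = 1023
  C–H: 10 × 399 = 3990
  Σ(broken) = 5200 kJ
Bonds formed (products):
  C–Br: 1 × 271 = 271
  C–C: 3 × 341 = 1023
  C–H: 9 × 399 = 3591
  H–Br: 1 × 362 = 362
  Σ(formed) = 5247 kJ
ΔH = Σ(broken) − Σ(formed) = 5200 − 5247 = −47 kJ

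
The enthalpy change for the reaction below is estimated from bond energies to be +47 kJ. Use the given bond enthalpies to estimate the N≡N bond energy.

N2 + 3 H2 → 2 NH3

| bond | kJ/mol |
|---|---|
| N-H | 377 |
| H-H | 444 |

Let D be the N≡N bond energy.
Σ(broken) = 3×444 + 1×D = 1332 + D
Σ(formed) = 6×377 = 2262
ΔH = Σ(broken) − Σ(formed) = (1332 + D) − (2262) = −930 + D
Setting this equal to +47 kJ gives D = 977 kJ/mol.

D(N≡N) ≈ 977 kJ/mol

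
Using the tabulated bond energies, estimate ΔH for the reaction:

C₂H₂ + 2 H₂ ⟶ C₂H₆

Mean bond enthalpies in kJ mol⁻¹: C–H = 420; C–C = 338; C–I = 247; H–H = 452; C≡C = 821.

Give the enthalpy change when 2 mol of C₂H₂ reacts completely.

ΔH = −586 kJ

Bonds broken (reactants):
  C≡C: 1 × 821 = 821
  C–H: 2 × 420 = 840
  H–H: 2 × 452 = 904
  Σ(broken) = 2565 kJ
Bonds formed (products):
  C–C: 1 × 338 = 338
  C–H: 6 × 420 = 2520
  Σ(formed) = 2858 kJ
ΔH = Σ(broken) − Σ(formed) = 2565 − 2858 = −293 kJ
For 2× the reaction as written: 2 × (−293) = −586 kJ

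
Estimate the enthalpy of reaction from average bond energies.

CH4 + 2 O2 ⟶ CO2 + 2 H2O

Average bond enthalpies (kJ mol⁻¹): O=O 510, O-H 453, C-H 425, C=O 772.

Bonds broken (reactants):
  C-H: 4 × 425 = 1700
  O=O: 2 × 510 = 1020
  Σ(broken) = 2720 kJ
Bonds formed (products):
  C=O: 2 × 772 = 1544
  O-H: 4 × 453 = 1812
  Σ(formed) = 3356 kJ
ΔH = Σ(broken) − Σ(formed) = 2720 − 3356 = −636 kJ

ΔH ≈ −636 kJ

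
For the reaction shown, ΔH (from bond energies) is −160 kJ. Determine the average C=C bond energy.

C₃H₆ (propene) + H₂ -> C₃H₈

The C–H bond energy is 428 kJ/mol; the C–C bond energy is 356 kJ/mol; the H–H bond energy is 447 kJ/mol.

D(C=C) ≈ 605 kJ/mol

Let D be the C=C bond energy.
Σ(broken) = 1×356 + 6×428 + 1×D + 1×447 = 3371 + D
Σ(formed) = 2×356 + 8×428 = 4136
ΔH = Σ(broken) − Σ(formed) = (3371 + D) − (4136) = −765 + D
Setting this equal to −160 kJ gives D = 605 kJ/mol.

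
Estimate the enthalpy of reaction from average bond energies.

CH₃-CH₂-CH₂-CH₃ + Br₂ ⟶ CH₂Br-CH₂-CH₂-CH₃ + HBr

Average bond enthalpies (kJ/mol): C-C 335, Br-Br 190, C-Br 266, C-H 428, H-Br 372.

Bonds broken (reactants):
  Br-Br: 1 × 190 = 190
  C-C: 3 × 335 = 1005
  C-H: 10 × 428 = 4280
  Σ(broken) = 5475 kJ
Bonds formed (products):
  C-Br: 1 × 266 = 266
  C-C: 3 × 335 = 1005
  C-H: 9 × 428 = 3852
  H-Br: 1 × 372 = 372
  Σ(formed) = 5495 kJ
ΔH = Σ(broken) − Σ(formed) = 5475 − 5495 = −20 kJ

ΔH ≈ −20 kJ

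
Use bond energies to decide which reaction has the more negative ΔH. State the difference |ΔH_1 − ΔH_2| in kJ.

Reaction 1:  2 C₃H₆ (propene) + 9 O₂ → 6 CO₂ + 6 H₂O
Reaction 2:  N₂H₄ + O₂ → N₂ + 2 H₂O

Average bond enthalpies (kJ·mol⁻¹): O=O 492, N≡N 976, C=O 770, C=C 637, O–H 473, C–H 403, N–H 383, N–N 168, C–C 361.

Reaction 1:
  Bonds broken (reactants):
    C–C: 2 × 361 = 722
    C–H: 12 × 403 = 4836
    C=C: 2 × 637 = 1274
    O=O: 9 × 492 = 4428
    Σ(broken) = 11260 kJ
  Bonds formed (products):
    C=O: 12 × 770 = 9240
    O–H: 12 × 473 = 5676
    Σ(formed) = 14916 kJ
  ΔH_1 = 11260 − 14916 = −3656 kJ
Reaction 2:
  Bonds broken (reactants):
    N–H: 4 × 383 = 1532
    N–N: 1 × 168 = 168
    O=O: 1 × 492 = 492
    Σ(broken) = 2192 kJ
  Bonds formed (products):
    N≡N: 1 × 976 = 976
    O–H: 4 × 473 = 1892
    Σ(formed) = 2868 kJ
  ΔH_2 = 2192 − 2868 = −676 kJ
ΔH_1 − ΔH_2 = −2980 kJ, so reaction 1 has the more negative ΔH; |ΔH_1 − ΔH_2| = 2980 kJ.

Reaction 1, by 2980 kJ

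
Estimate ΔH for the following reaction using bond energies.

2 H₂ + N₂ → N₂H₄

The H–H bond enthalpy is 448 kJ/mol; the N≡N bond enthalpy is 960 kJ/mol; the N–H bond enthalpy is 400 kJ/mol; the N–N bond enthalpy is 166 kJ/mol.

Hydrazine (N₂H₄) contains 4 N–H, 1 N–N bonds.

Bonds broken (reactants):
  H–H: 2 × 448 = 896
  N≡N: 1 × 960 = 960
  Σ(broken) = 1856 kJ
Bonds formed (products):
  N–H: 4 × 400 = 1600
  N–N: 1 × 166 = 166
  Σ(formed) = 1766 kJ
ΔH = Σ(broken) − Σ(formed) = 1856 − 1766 = +90 kJ

ΔH ≈ +90 kJ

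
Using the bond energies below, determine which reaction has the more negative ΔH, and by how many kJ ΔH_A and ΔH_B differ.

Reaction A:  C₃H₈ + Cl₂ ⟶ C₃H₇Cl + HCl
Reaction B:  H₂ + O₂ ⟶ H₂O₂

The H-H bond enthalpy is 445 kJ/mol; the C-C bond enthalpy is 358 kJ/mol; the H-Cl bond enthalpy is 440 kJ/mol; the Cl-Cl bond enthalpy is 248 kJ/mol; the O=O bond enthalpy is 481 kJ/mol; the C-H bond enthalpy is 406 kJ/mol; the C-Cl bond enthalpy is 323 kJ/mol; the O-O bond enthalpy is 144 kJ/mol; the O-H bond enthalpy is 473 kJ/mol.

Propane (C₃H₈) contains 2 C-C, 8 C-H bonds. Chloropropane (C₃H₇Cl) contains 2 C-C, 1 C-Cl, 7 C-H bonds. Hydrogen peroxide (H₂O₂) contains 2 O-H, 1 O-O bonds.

Reaction B, by 55 kJ

Reaction A:
  Bonds broken (reactants):
    C-C: 2 × 358 = 716
    C-H: 8 × 406 = 3248
    Cl-Cl: 1 × 248 = 248
    Σ(broken) = 4212 kJ
  Bonds formed (products):
    C-C: 2 × 358 = 716
    C-Cl: 1 × 323 = 323
    C-H: 7 × 406 = 2842
    H-Cl: 1 × 440 = 440
    Σ(formed) = 4321 kJ
  ΔH_A = 4212 − 4321 = −109 kJ
Reaction B:
  Bonds broken (reactants):
    H-H: 1 × 445 = 445
    O=O: 1 × 481 = 481
    Σ(broken) = 926 kJ
  Bonds formed (products):
    O-H: 2 × 473 = 946
    O-O: 1 × 144 = 144
    Σ(formed) = 1090 kJ
  ΔH_B = 926 − 1090 = −164 kJ
ΔH_A − ΔH_B = +55 kJ, so reaction B has the more negative ΔH; |ΔH_A − ΔH_B| = 55 kJ.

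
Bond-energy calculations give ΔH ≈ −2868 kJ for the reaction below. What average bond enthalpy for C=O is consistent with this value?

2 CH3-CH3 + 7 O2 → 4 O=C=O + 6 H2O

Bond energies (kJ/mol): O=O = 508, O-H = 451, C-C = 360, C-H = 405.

Let D be the C=O bond energy.
Σ(broken) = 2×360 + 12×405 + 7×508 = 9136
Σ(formed) = 8×D + 12×451 = 5412 + 8D
ΔH = Σ(broken) − Σ(formed) = (9136) − (5412 + 8D) = +3724 − 8D
Setting this equal to −2868 kJ gives 8D = 6592, so D = 824 kJ/mol.

D(C=O) ≈ 824 kJ/mol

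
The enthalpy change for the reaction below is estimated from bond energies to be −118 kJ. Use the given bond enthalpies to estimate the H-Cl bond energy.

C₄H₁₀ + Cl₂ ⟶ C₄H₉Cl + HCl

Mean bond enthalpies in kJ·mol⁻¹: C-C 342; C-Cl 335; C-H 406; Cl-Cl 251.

D(H-Cl) ≈ 440 kJ/mol

Let D be the H-Cl bond energy.
Σ(broken) = 3×342 + 10×406 + 1×251 = 5337
Σ(formed) = 3×342 + 1×335 + 9×406 + 1×D = 5015 + D
ΔH = Σ(broken) − Σ(formed) = (5337) − (5015 + D) = +322 − D
Setting this equal to −118 kJ gives D = 440 kJ/mol.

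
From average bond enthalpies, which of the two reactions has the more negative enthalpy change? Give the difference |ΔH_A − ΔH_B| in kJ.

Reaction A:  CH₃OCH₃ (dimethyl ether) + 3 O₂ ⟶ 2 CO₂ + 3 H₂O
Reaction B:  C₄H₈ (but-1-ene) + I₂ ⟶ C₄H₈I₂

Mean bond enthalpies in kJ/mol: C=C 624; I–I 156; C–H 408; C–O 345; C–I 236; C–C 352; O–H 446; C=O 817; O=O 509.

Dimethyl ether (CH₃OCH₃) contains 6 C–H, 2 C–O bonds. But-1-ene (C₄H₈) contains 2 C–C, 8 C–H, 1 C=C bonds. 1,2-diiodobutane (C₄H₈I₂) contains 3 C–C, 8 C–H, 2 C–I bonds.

Reaction A, by 1235 kJ

Reaction A:
  Bonds broken (reactants):
    C–H: 6 × 408 = 2448
    C–O: 2 × 345 = 690
    O=O: 3 × 509 = 1527
    Σ(broken) = 4665 kJ
  Bonds formed (products):
    C=O: 4 × 817 = 3268
    O–H: 6 × 446 = 2676
    Σ(formed) = 5944 kJ
  ΔH_A = 4665 − 5944 = −1279 kJ
Reaction B:
  Bonds broken (reactants):
    C–C: 2 × 352 = 704
    C–H: 8 × 408 = 3264
    C=C: 1 × 624 = 624
    I–I: 1 × 156 = 156
    Σ(broken) = 4748 kJ
  Bonds formed (products):
    C–C: 3 × 352 = 1056
    C–H: 8 × 408 = 3264
    C–I: 2 × 236 = 472
    Σ(formed) = 4792 kJ
  ΔH_B = 4748 − 4792 = −44 kJ
ΔH_A − ΔH_B = −1235 kJ, so reaction A has the more negative ΔH; |ΔH_A − ΔH_B| = 1235 kJ.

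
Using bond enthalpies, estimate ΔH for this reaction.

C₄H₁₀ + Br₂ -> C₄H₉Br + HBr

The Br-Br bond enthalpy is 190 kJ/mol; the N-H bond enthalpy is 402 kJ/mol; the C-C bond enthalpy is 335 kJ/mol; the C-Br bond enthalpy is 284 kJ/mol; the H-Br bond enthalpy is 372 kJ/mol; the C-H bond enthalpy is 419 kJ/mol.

ΔH ≈ −47 kJ

Bonds broken (reactants):
  Br-Br: 1 × 190 = 190
  C-C: 3 × 335 = 1005
  C-H: 10 × 419 = 4190
  Σ(broken) = 5385 kJ
Bonds formed (products):
  C-Br: 1 × 284 = 284
  C-C: 3 × 335 = 1005
  C-H: 9 × 419 = 3771
  H-Br: 1 × 372 = 372
  Σ(formed) = 5432 kJ
ΔH = Σ(broken) − Σ(formed) = 5385 − 5432 = −47 kJ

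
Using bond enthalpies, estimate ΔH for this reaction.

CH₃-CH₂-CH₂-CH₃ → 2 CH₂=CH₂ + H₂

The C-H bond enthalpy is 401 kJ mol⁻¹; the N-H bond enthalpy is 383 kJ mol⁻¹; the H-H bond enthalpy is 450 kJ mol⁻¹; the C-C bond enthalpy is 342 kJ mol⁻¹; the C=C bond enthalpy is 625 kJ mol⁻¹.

Bonds broken (reactants):
  C-C: 3 × 342 = 1026
  C-H: 10 × 401 = 4010
  Σ(broken) = 5036 kJ
Bonds formed (products):
  C-H: 8 × 401 = 3208
  C=C: 2 × 625 = 1250
  H-H: 1 × 450 = 450
  Σ(formed) = 4908 kJ
ΔH = Σ(broken) − Σ(formed) = 5036 − 4908 = +128 kJ

ΔH ≈ +128 kJ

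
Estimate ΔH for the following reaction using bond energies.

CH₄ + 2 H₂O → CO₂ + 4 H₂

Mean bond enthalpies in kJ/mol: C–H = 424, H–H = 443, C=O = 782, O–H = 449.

ΔH ≈ +156 kJ

Bonds broken (reactants):
  C–H: 4 × 424 = 1696
  O–H: 4 × 449 = 1796
  Σ(broken) = 3492 kJ
Bonds formed (products):
  C=O: 2 × 782 = 1564
  H–H: 4 × 443 = 1772
  Σ(formed) = 3336 kJ
ΔH = Σ(broken) − Σ(formed) = 3492 − 3336 = +156 kJ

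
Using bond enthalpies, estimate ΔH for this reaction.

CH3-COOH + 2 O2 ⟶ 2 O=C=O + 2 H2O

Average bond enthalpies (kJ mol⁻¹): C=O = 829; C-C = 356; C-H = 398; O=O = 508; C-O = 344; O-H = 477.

ΔH ≈ −1008 kJ

Bonds broken (reactants):
  C-C: 1 × 356 = 356
  C-H: 3 × 398 = 1194
  C-O: 1 × 344 = 344
  C=O: 1 × 829 = 829
  O-H: 1 × 477 = 477
  O=O: 2 × 508 = 1016
  Σ(broken) = 4216 kJ
Bonds formed (products):
  C=O: 4 × 829 = 3316
  O-H: 4 × 477 = 1908
  Σ(formed) = 5224 kJ
ΔH = Σ(broken) − Σ(formed) = 4216 − 5224 = −1008 kJ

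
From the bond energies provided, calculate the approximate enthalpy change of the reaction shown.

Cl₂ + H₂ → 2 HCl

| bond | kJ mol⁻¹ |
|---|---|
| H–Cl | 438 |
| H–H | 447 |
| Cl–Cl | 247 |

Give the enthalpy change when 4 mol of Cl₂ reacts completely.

Bonds broken (reactants):
  Cl–Cl: 1 × 247 = 247
  H–H: 1 × 447 = 447
  Σ(broken) = 694 kJ
Bonds formed (products):
  H–Cl: 2 × 438 = 876
  Σ(formed) = 876 kJ
ΔH = Σ(broken) − Σ(formed) = 694 − 876 = −182 kJ
For 4× the reaction as written: 4 × (−182) = −728 kJ

ΔH = −728 kJ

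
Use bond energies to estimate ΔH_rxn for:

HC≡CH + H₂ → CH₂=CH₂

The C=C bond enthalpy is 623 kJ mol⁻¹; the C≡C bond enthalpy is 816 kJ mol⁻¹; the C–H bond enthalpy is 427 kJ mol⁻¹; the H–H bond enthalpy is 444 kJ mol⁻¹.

Bonds broken (reactants):
  C≡C: 1 × 816 = 816
  C–H: 2 × 427 = 854
  H–H: 1 × 444 = 444
  Σ(broken) = 2114 kJ
Bonds formed (products):
  C–H: 4 × 427 = 1708
  C=C: 1 × 623 = 623
  Σ(formed) = 2331 kJ
ΔH = Σ(broken) − Σ(formed) = 2114 − 2331 = −217 kJ

ΔH ≈ −217 kJ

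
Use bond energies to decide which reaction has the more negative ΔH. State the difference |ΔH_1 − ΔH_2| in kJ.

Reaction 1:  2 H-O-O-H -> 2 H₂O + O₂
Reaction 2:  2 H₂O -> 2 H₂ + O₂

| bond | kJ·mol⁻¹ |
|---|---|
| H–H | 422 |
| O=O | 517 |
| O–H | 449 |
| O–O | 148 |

Reaction 1, by 656 kJ

Reaction 1:
  Bonds broken (reactants):
    O–H: 4 × 449 = 1796
    O–O: 2 × 148 = 296
    Σ(broken) = 2092 kJ
  Bonds formed (products):
    O–H: 4 × 449 = 1796
    O=O: 1 × 517 = 517
    Σ(formed) = 2313 kJ
  ΔH_1 = 2092 − 2313 = −221 kJ
Reaction 2:
  Bonds broken (reactants):
    O–H: 4 × 449 = 1796
    Σ(broken) = 1796 kJ
  Bonds formed (products):
    H–H: 2 × 422 = 844
    O=O: 1 × 517 = 517
    Σ(formed) = 1361 kJ
  ΔH_2 = 1796 − 1361 = +435 kJ
ΔH_1 − ΔH_2 = −656 kJ, so reaction 1 has the more negative ΔH; |ΔH_1 − ΔH_2| = 656 kJ.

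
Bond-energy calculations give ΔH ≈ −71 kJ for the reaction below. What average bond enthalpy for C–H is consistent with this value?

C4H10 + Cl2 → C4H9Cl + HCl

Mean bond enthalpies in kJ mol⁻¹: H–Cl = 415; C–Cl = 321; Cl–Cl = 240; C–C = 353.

D(C–H) ≈ 425 kJ/mol

Let D be the C–H bond energy.
Σ(broken) = 3×353 + 10×D + 1×240 = 1299 + 10D
Σ(formed) = 3×353 + 1×321 + 9×D + 1×415 = 1795 + 9D
ΔH = Σ(broken) − Σ(formed) = (1299 + 10D) − (1795 + 9D) = −496 + D
Setting this equal to −71 kJ gives D = 425 kJ/mol.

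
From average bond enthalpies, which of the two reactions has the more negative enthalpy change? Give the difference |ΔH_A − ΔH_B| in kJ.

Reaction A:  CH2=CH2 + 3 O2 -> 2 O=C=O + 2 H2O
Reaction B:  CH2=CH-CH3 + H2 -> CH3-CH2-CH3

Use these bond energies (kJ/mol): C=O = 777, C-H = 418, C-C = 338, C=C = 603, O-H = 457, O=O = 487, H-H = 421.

Reaction A, by 1050 kJ

Reaction A:
  Bonds broken (reactants):
    C-H: 4 × 418 = 1672
    C=C: 1 × 603 = 603
    O=O: 3 × 487 = 1461
    Σ(broken) = 3736 kJ
  Bonds formed (products):
    C=O: 4 × 777 = 3108
    O-H: 4 × 457 = 1828
    Σ(formed) = 4936 kJ
  ΔH_A = 3736 − 4936 = −1200 kJ
Reaction B:
  Bonds broken (reactants):
    C-C: 1 × 338 = 338
    C-H: 6 × 418 = 2508
    C=C: 1 × 603 = 603
    H-H: 1 × 421 = 421
    Σ(broken) = 3870 kJ
  Bonds formed (products):
    C-C: 2 × 338 = 676
    C-H: 8 × 418 = 3344
    Σ(formed) = 4020 kJ
  ΔH_B = 3870 − 4020 = −150 kJ
ΔH_A − ΔH_B = −1050 kJ, so reaction A has the more negative ΔH; |ΔH_A − ΔH_B| = 1050 kJ.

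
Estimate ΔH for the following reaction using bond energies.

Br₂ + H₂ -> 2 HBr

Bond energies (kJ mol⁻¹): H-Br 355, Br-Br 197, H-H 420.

ΔH ≈ −93 kJ

Bonds broken (reactants):
  Br-Br: 1 × 197 = 197
  H-H: 1 × 420 = 420
  Σ(broken) = 617 kJ
Bonds formed (products):
  H-Br: 2 × 355 = 710
  Σ(formed) = 710 kJ
ΔH = Σ(broken) − Σ(formed) = 617 − 710 = −93 kJ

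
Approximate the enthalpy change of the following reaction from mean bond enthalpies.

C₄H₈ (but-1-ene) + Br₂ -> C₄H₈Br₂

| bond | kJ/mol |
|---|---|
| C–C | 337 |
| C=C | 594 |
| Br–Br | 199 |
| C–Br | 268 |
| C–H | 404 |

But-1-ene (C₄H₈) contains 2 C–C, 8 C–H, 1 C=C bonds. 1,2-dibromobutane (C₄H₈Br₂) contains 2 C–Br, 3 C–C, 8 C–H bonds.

ΔH ≈ −80 kJ

Bonds broken (reactants):
  Br–Br: 1 × 199 = 199
  C–C: 2 × 337 = 674
  C–H: 8 × 404 = 3232
  C=C: 1 × 594 = 594
  Σ(broken) = 4699 kJ
Bonds formed (products):
  C–Br: 2 × 268 = 536
  C–C: 3 × 337 = 1011
  C–H: 8 × 404 = 3232
  Σ(formed) = 4779 kJ
ΔH = Σ(broken) − Σ(formed) = 4699 − 4779 = −80 kJ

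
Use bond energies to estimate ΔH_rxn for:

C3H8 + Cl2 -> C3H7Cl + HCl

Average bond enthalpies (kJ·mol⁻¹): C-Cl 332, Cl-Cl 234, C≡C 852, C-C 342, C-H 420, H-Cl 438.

ΔH ≈ −116 kJ

Bonds broken (reactants):
  C-C: 2 × 342 = 684
  C-H: 8 × 420 = 3360
  Cl-Cl: 1 × 234 = 234
  Σ(broken) = 4278 kJ
Bonds formed (products):
  C-C: 2 × 342 = 684
  C-Cl: 1 × 332 = 332
  C-H: 7 × 420 = 2940
  H-Cl: 1 × 438 = 438
  Σ(formed) = 4394 kJ
ΔH = Σ(broken) − Σ(formed) = 4278 − 4394 = −116 kJ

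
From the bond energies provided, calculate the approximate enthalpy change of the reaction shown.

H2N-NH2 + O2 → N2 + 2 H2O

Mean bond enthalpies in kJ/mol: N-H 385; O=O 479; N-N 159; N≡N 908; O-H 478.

ΔH ≈ −642 kJ

Bonds broken (reactants):
  N-H: 4 × 385 = 1540
  N-N: 1 × 159 = 159
  O=O: 1 × 479 = 479
  Σ(broken) = 2178 kJ
Bonds formed (products):
  N≡N: 1 × 908 = 908
  O-H: 4 × 478 = 1912
  Σ(formed) = 2820 kJ
ΔH = Σ(broken) − Σ(formed) = 2178 − 2820 = −642 kJ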